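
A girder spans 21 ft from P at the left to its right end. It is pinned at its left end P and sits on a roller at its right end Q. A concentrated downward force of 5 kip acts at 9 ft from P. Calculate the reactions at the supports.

Taking moments about P: Q_y·21 − 5·9 = 0 → Q_y = 45/21 = 2.14286 ≈ 2.143 kip.
ΣF_y = 0: P_y + 2.14286 − 5 = 0 → P_y = 2.857 kip.
ΣF_x = 0: no horizontal applied forces, so P_x = 0.

P_x = 0, P_y = 2.857 kip, Q_y = 2.143 kip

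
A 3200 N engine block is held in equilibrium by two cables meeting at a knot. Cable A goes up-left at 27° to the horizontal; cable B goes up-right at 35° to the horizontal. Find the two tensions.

ΣF_x = 0: −T_A·cos27° + T_B·cos35° = 0 → T_B = 1.08772·T_A.
ΣF_y = 0: T_A·sin27° + T_B·sin35° = 3200.
Substitute: T_A·(0.45399 + 1.08772·0.573576) = 3200 → T_A = 2968.79 ≈ 2969 N.
Then T_B = 1.08772 × 2968.79 = 3229 N.

T_A = 2969 N, T_B = 3229 N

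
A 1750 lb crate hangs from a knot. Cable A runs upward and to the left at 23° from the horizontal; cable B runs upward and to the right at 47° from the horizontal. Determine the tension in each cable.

T_A = 1270 lb, T_B = 1714 lb

ΣF_x = 0: −T_A·cos23° + T_B·cos47° = 0 → T_B = 1.34972·T_A.
ΣF_y = 0: T_A·sin23° + T_B·sin47° = 1750.
Substitute: T_A·(0.390731 + 1.34972·0.731354) = 1750 → T_A = 1270.09 ≈ 1270 lb.
Then T_B = 1.34972 × 1270.09 = 1714 lb.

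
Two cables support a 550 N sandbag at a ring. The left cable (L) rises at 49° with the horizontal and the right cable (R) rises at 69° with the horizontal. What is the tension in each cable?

ΣF_x = 0: −T_L·cos49° + T_R·cos69° = 0 → T_R = 1.83069·T_L.
ΣF_y = 0: T_L·sin49° + T_R·sin69° = 550.
Substitute: T_L·(0.75471 + 1.83069·0.93358) = 550 → T_L = 223.232 ≈ 223.2 N.
Then T_R = 1.83069 × 223.232 = 408.7 N.

T_L = 223.2 N, T_R = 408.7 N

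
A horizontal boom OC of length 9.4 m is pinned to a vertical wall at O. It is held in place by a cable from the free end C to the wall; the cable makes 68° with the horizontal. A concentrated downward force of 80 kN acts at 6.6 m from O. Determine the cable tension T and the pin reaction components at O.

T = 60.58 kN, O_x = 22.69 kN, O_y = 23.83 kN

ΣM about O: T·sin68°·9.4 − 80·6.6 = 0 → T = 528/(9.4·0.927184) = 60.5815 ≈ 60.58 kN.
ΣF_x = 0: O_x − T·cos68° = 0 → O_x = 60.5815 × 0.374607 = 22.69 kN.
ΣF_y = 0: O_y + T·sin68° − 80 = 0 → O_y = 80 − 60.5815 × 0.927184 = 23.83 kN.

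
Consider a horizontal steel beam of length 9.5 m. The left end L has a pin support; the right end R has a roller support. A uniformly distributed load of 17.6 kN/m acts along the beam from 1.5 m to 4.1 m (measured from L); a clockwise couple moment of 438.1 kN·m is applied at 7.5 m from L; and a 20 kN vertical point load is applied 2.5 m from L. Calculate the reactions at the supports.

Resultant of the distributed load: 17.6 × 2.6 = 45.76 kN at 2.8 m from L.
Moments about L: R_y·9.5 − (17.6·2.6)·2.8 − 438.1 − 20·2.5 = 0 → R_y = 616.228/9.5 = 64.8661 ≈ 64.87 kN.
ΣF_y = 0: L_y + 64.8661 − 17.6·2.6 − 20 = 0 → L_y = 0.8939 kN.
ΣF_x = 0: no horizontal applied forces, so L_x = 0.

L_x = 0, L_y = 0.8939 kN, R_y = 64.87 kN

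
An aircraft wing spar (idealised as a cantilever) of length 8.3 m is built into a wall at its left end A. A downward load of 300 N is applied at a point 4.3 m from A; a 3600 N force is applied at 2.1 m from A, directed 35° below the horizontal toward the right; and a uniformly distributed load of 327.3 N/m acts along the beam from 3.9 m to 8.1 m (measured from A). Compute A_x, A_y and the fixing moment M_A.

Resultant of the distributed load: 327.3 × 4.2 = 1374.66 N at 6 m from A.
ΣF_x = 0: A_x + 3600·cos35° = 0 → A_x = -2949 N.
ΣF_y = 0: A_y − 300 − 3600·sin35° − 327.3·4.2 = 0 → A_y = 3740 N.
ΣM about A: M_A − 300·4.3 − 3600·sin35°·2.1 − (327.3·4.2)·6 = 0 → M_A = 13870 N·m.

A_x = -2949 N, A_y = 3740 N, M_A = 13870 N·m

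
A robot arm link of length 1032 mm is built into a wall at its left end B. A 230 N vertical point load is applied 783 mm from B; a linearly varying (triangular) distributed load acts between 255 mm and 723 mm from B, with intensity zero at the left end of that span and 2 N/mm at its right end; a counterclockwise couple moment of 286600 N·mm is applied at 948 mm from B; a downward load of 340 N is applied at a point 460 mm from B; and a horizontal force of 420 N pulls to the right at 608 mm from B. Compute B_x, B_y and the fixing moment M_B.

B_x = -420.0 N, B_y = 1038 N, M_B = 315200 N·mm

Resultant of the triangular load: ½ × 2 × 468 = 468 N, acting at 567 mm from B (one-third of the span from the peak).
ΣF_x = 0: B_x + 420 = 0 → B_x = -420.0 N.
ΣF_y = 0: B_y − 230 − ½·2·468 − 340 = 0 → B_y = 1038 N.
ΣM about B: M_B − 230·783 − (½·2·468)·567 + 286600 − 340·460 = 0 → M_B = 315200 N·mm.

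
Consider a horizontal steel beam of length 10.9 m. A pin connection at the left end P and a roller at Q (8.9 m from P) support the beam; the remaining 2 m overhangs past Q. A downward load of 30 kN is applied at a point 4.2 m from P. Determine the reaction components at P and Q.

Taking moments about P: Q_y·8.9 − 30·4.2 = 0 → Q_y = 126/8.9 = 14.1573 ≈ 14.16 kN.
ΣF_y = 0: P_y + 14.1573 − 30 = 0 → P_y = 15.84 kN.
ΣF_x = 0: no horizontal applied forces, so P_x = 0.

P_x = 0, P_y = 15.84 kN, Q_y = 14.16 kN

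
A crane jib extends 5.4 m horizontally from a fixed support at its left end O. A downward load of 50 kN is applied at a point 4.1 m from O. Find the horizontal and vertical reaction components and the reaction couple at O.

ΣF_x = 0: O_x = 0.
ΣF_y = 0: O_y − 50 = 0 → O_y = 50.00 kN.
ΣM about O: M_O − 50·4.1 = 0 → M_O = 205.0 kN·m.

O_x = 0, O_y = 50.00 kN, M_O = 205.0 kN·m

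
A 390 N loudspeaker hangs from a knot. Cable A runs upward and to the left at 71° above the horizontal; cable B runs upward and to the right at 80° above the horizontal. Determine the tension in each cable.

ΣF_x = 0: −T_A·cos71° + T_B·cos80° = 0 → T_B = 1.87487·T_A.
ΣF_y = 0: T_A·sin71° + T_B·sin80° = 390.
Substitute: T_A·(0.945519 + 1.87487·0.984808) = 390 → T_A = 139.69 ≈ 139.7 N.
Then T_B = 1.87487 × 139.69 = 261.9 N.

T_A = 139.7 N, T_B = 261.9 N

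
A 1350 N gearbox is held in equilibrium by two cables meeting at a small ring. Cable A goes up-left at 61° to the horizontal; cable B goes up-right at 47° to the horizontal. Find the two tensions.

T_A = 968.1 N, T_B = 688.2 N

ΣF_x = 0: −T_A·cos61° + T_B·cos47° = 0 → T_B = 0.710866·T_A.
ΣF_y = 0: T_A·sin61° + T_B·sin47° = 1350.
Substitute: T_A·(0.87462 + 0.710866·0.731354) = 1350 → T_A = 968.079 ≈ 968.1 N.
Then T_B = 0.710866 × 968.079 = 688.2 N.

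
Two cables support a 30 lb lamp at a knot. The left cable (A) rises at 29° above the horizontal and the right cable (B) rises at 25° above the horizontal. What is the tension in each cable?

ΣF_x = 0: −T_A·cos29° + T_B·cos25° = 0 → T_B = 0.965036·T_A.
ΣF_y = 0: T_A·sin29° + T_B·sin25° = 30.
Substitute: T_A·(0.48481 + 0.965036·0.422618) = 30 → T_A = 33.6077 ≈ 33.61 lb.
Then T_B = 0.965036 × 33.6077 = 32.43 lb.

T_A = 33.61 lb, T_B = 32.43 lb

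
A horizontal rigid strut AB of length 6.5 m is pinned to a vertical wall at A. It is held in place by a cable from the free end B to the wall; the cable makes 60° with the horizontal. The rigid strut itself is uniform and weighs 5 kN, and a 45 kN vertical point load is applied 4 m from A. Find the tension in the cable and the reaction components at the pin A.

T = 34.86 kN, A_x = 17.43 kN, A_y = 19.81 kN

ΣM about A: T·sin60°·6.5 − 5·3.25 − 45·4 = 0 → T = 196.25/(6.5·0.866025) = 34.8631 ≈ 34.86 kN.
ΣF_x = 0: A_x − T·cos60° = 0 → A_x = 34.8631 × 0.5 = 17.43 kN.
ΣF_y = 0: A_y + T·sin60° − 5 − 45 = 0 → A_y = 50 − 34.8631 × 0.866025 = 19.81 kN.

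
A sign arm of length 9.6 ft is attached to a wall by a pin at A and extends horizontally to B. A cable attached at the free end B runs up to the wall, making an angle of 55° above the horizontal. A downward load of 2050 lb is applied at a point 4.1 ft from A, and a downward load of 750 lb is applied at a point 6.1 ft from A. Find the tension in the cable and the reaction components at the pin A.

ΣM about A: T·sin55°·9.6 − 2050·4.1 − 750·6.1 = 0 → T = 12980/(9.6·0.819152) = 1650.59 ≈ 1651 lb.
ΣF_x = 0: A_x − T·cos55° = 0 → A_x = 1650.59 × 0.573576 = 946.7 lb.
ΣF_y = 0: A_y + T·sin55° − 2050 − 750 = 0 → A_y = 2800 − 1650.59 × 0.819152 = 1448 lb.

T = 1651 lb, A_x = 946.7 lb, A_y = 1448 lb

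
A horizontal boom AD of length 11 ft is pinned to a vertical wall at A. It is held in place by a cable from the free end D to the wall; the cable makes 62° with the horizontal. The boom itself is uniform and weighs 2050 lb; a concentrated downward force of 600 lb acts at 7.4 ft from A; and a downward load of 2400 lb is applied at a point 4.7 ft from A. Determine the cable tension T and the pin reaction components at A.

T = 2779 lb, A_x = 1305 lb, A_y = 2596 lb

ΣM about A: T·sin62°·11 − 2050·5.5 − 600·7.4 − 2400·4.7 = 0 → T = 26995/(11·0.882948) = 2779.43 ≈ 2779 lb.
ΣF_x = 0: A_x − T·cos62° = 0 → A_x = 2779.43 × 0.469472 = 1305 lb.
ΣF_y = 0: A_y + T·sin62° − 2050 − 600 − 2400 = 0 → A_y = 5050 − 2779.43 × 0.882948 = 2596 lb.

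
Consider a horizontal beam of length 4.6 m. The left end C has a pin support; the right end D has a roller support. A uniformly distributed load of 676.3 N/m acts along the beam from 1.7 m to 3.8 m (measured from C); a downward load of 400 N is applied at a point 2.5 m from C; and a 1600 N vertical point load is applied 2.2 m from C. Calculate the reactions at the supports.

Resultant of the distributed load: 676.3 × 2.1 = 1420.23 N at 2.75 m from C.
ΣM about C: D_y·4.6 − (676.3·2.1)·2.75 − 400·2.5 − 1600·2.2 = 0 → D_y = 8425.6325/4.6 = 1831.66 ≈ 1832 N.
ΣF_y = 0: C_y + 1831.66 − 676.3·2.1 − 400 − 1600 = 0 → C_y = 1589 N.
ΣF_x = 0: no horizontal applied forces, so C_x = 0.

C_x = 0, C_y = 1589 N, D_y = 1832 N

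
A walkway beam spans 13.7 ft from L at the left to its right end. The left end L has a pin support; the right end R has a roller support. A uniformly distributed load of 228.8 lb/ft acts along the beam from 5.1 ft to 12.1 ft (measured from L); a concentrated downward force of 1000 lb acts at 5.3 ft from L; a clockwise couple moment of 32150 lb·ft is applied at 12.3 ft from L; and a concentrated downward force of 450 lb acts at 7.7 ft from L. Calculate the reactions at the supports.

Resultant of the distributed load: 228.8 × 7 = 1601.6 lb at 8.6 ft from L.
Moments about L: R_y·13.7 − (228.8·7)·8.6 − 1000·5.3 − 32150 − 450·7.7 = 0 → R_y = 54688.76/13.7 = 3991.88 ≈ 3992 lb.
ΣF_y = 0: L_y + 3991.88 − 228.8·7 − 1000 − 450 = 0 → L_y = -940.3 lb.
ΣF_x = 0: no horizontal applied forces, so L_x = 0.

L_x = 0, L_y = -940.3 lb, R_y = 3992 lb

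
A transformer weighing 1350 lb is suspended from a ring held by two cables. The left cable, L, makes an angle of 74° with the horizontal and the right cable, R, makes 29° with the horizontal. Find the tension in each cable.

T_L = 1212 lb, T_R = 381.9 lb

ΣF_x = 0: −T_L·cos74° + T_R·cos29° = 0 → T_R = 0.315151·T_L.
ΣF_y = 0: T_L·sin74° + T_R·sin29° = 1350.
Substitute: T_L·(0.961262 + 0.315151·0.48481) = 1350 → T_L = 1211.79 ≈ 1212 lb.
Then T_R = 0.315151 × 1211.79 = 381.9 lb.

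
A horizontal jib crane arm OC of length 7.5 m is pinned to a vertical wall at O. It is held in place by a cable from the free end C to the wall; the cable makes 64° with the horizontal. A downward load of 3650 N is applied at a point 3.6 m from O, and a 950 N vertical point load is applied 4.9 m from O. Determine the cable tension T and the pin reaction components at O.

ΣM about O: T·sin64°·7.5 − 3650·3.6 − 950·4.9 = 0 → T = 17795/(7.5·0.898794) = 2639.83 ≈ 2640 N.
ΣF_x = 0: O_x − T·cos64° = 0 → O_x = 2639.83 × 0.438371 = 1157 N.
ΣF_y = 0: O_y + T·sin64° − 3650 − 950 = 0 → O_y = 4600 − 2639.83 × 0.898794 = 2227 N.

T = 2640 N, O_x = 1157 N, O_y = 2227 N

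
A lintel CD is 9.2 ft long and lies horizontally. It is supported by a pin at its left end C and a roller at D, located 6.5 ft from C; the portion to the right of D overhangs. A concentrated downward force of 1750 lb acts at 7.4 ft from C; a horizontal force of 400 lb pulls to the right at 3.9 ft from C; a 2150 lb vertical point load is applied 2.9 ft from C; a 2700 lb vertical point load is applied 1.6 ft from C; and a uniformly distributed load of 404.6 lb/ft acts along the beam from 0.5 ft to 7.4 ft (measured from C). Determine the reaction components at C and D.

Resultant of the distributed load: 404.6 × 6.9 = 2791.74 lb at 3.95 ft from C.
Taking moments about C: D_y·6.5 − 1750·7.4 − 2150·2.9 − 2700·1.6 − (404.6·6.9)·3.95 = 0 → D_y = 34532.373/6.5 = 5312.67 ≈ 5313 lb.
ΣF_y = 0: C_y + 5312.67 − 1750 − 2150 − 2700 − 404.6·6.9 = 0 → C_y = 4079 lb.
ΣF_x = 0: C_x + 400 = 0 → C_x = -400.0 lb.

C_x = -400.0 lb, C_y = 4079 lb, D_y = 5313 lb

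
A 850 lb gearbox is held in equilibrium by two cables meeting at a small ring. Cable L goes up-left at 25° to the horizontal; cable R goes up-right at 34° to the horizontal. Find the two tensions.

T_L = 822.1 lb, T_R = 898.7 lb

ΣF_x = 0: −T_L·cos25° + T_R·cos34° = 0 → T_R = 1.0932·T_L.
ΣF_y = 0: T_L·sin25° + T_R·sin34° = 850.
Substitute: T_L·(0.422618 + 1.0932·0.559193) = 850 → T_L = 822.108 ≈ 822.1 lb.
Then T_R = 1.0932 × 822.108 = 898.7 lb.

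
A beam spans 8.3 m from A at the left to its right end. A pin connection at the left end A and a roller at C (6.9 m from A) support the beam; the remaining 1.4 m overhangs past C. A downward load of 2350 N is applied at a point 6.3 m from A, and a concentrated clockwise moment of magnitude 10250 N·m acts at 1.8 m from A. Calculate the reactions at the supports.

ΣM about A: C_y·6.9 − 2350·6.3 − 10250 = 0 → C_y = 25055/6.9 = 3631.16 ≈ 3631 N.
ΣF_y = 0: A_y + 3631.16 − 2350 = 0 → A_y = -1281 N.
ΣF_x = 0: no horizontal applied forces, so A_x = 0.

A_x = 0, A_y = -1281 N, C_y = 3631 N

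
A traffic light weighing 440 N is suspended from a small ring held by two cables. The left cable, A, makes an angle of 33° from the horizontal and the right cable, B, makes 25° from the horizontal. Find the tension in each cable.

ΣF_x = 0: −T_A·cos33° + T_B·cos25° = 0 → T_B = 0.925371·T_A.
ΣF_y = 0: T_A·sin33° + T_B·sin25° = 440.
Substitute: T_A·(0.544639 + 0.925371·0.422618) = 440 → T_A = 470.227 ≈ 470.2 N.
Then T_B = 0.925371 × 470.227 = 435.1 N.

T_A = 470.2 N, T_B = 435.1 N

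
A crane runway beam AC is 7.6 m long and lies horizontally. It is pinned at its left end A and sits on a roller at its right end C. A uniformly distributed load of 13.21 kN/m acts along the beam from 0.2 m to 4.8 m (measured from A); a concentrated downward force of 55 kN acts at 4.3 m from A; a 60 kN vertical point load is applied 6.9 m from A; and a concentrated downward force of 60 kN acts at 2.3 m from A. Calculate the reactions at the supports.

Resultant of the distributed load: 13.21 × 4.6 = 60.766 kN at 2.5 m from A.
Taking moments about A: C_y·7.6 − (13.21·4.6)·2.5 − 55·4.3 − 60·6.9 − 60·2.3 = 0 → C_y = 940.415/7.6 = 123.739 ≈ 123.7 kN.
ΣF_y = 0: A_y + 123.739 − 13.21·4.6 − 55 − 60 − 60 = 0 → A_y = 112.0 kN.
ΣF_x = 0: no horizontal applied forces, so A_x = 0.

A_x = 0, A_y = 112.0 kN, C_y = 123.7 kN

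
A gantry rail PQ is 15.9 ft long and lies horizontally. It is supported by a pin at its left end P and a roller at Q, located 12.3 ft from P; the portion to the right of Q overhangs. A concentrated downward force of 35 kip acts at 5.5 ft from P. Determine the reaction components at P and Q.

ΣM about P: Q_y·12.3 − 35·5.5 = 0 → Q_y = 192.5/12.3 = 15.6504 ≈ 15.65 kip.
ΣF_y = 0: P_y + 15.6504 − 35 = 0 → P_y = 19.35 kip.
ΣF_x = 0: no horizontal applied forces, so P_x = 0.

P_x = 0, P_y = 19.35 kip, Q_y = 15.65 kip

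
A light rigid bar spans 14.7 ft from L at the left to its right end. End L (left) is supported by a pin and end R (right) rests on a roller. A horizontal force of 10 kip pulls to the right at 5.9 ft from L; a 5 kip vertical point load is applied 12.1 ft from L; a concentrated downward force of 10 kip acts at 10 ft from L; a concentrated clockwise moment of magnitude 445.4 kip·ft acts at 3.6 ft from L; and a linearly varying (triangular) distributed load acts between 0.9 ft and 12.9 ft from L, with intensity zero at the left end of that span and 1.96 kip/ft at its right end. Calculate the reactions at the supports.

L_x = -10.00 kip, L_y = -21.58 kip, R_y = 48.34 kip

Resultant of the triangular load: ½ × 1.96 × 12 = 11.76 kip, acting at 8.9 ft from L (one-third of the span from the peak).
Moments about L: R_y·14.7 − 5·12.1 − 10·10 − 445.4 − (½·1.96·12)·8.9 = 0 → R_y = 710.564/14.7 = 48.3377 ≈ 48.34 kip.
ΣF_y = 0: L_y + 48.3377 − 5 − 10 − ½·1.96·12 = 0 → L_y = -21.58 kip.
ΣF_x = 0: L_x + 10 = 0 → L_x = -10.00 kip.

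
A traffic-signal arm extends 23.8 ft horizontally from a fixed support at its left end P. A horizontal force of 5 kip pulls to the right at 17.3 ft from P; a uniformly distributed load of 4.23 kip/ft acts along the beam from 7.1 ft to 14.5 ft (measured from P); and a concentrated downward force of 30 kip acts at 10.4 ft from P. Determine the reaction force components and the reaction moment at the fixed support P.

P_x = -5.000 kip, P_y = 61.30 kip, M_P = 650.1 kip·ft

Resultant of the distributed load: 4.23 × 7.4 = 31.302 kip at 10.8 ft from P.
ΣF_x = 0: P_x + 5 = 0 → P_x = -5.000 kip.
ΣF_y = 0: P_y − 4.23·7.4 − 30 = 0 → P_y = 61.30 kip.
ΣM about P: M_P − (4.23·7.4)·10.8 − 30·10.4 = 0 → M_P = 650.1 kip·ft.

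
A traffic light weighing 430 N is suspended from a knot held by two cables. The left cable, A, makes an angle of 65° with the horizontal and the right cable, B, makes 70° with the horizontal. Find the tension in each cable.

ΣF_x = 0: −T_A·cos65° + T_B·cos70° = 0 → T_B = 1.23565·T_A.
ΣF_y = 0: T_A·sin65° + T_B·sin70° = 430.
Substitute: T_A·(0.906308 + 1.23565·0.939693) = 430 → T_A = 207.987 ≈ 208.0 N.
Then T_B = 1.23565 × 207.987 = 257.0 N.

T_A = 208.0 N, T_B = 257.0 N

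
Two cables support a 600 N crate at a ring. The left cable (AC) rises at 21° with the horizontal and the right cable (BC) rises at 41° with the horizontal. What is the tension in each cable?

ΣF_x = 0: −T_AC·cos21° + T_BC·cos41° = 0 → T_BC = 1.23701·T_AC.
ΣF_y = 0: T_AC·sin21° + T_BC·sin41° = 600.
Substitute: T_AC·(0.358368 + 1.23701·0.656059) = 600 → T_AC = 512.856 ≈ 512.9 N.
Then T_BC = 1.23701 × 512.856 = 634.4 N.

T_AC = 512.9 N, T_BC = 634.4 N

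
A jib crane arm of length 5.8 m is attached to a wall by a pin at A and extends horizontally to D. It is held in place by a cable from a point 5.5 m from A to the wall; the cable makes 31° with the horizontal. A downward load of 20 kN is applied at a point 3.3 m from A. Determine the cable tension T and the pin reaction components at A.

ΣM about A: T·sin31°·5.5 − 20·3.3 = 0 → T = 66/(5.5·0.515038) = 23.2993 ≈ 23.30 kN.
ΣF_x = 0: A_x − T·cos31° = 0 → A_x = 23.2993 × 0.857167 = 19.97 kN.
ΣF_y = 0: A_y + T·sin31° − 20 = 0 → A_y = 20 − 23.2993 × 0.515038 = 8.000 kN.

T = 23.30 kN, A_x = 19.97 kN, A_y = 8.000 kN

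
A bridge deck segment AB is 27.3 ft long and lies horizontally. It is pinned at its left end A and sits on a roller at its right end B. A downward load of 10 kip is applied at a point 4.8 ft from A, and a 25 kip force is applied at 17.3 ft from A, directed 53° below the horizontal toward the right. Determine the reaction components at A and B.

A_x = -15.05 kip, A_y = 15.56 kip, B_y = 14.41 kip

Taking moments about A: B_y·27.3 − 10·4.8 − 25·sin53°·17.3 = 0 → B_y = 393.41/27.3 = 14.4106 ≈ 14.41 kip.
ΣF_y = 0: A_y + 14.4106 − 10 − 25·sin53° = 0 → A_y = 15.56 kip.
ΣF_x = 0: A_x + 25·cos53° = 0 → A_x = -15.05 kip.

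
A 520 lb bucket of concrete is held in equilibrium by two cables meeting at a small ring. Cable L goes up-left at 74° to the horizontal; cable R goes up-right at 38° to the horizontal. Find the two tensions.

T_L = 441.9 lb, T_R = 154.6 lb

ΣF_x = 0: −T_L·cos74° + T_R·cos38° = 0 → T_R = 0.349789·T_L.
ΣF_y = 0: T_L·sin74° + T_R·sin38° = 520.
Substitute: T_L·(0.961262 + 0.349789·0.615661) = 520 → T_L = 441.946 ≈ 441.9 lb.
Then T_R = 0.349789 × 441.946 = 154.6 lb.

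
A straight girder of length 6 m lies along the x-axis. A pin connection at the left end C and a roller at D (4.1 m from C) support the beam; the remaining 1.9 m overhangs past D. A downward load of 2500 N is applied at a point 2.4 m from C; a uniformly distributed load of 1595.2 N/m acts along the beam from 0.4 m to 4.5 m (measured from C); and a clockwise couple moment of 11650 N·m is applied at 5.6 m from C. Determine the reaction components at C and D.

Resultant of the distributed load: 1595.2 × 4.1 = 6540.32 N at 2.45 m from C.
Moments about C: D_y·4.1 − 2500·2.4 − (1595.2·4.1)·2.45 − 11650 = 0 → D_y = 33673.784/4.1 = 8213.12 ≈ 8213 N.
ΣF_y = 0: C_y + 8213.12 − 2500 − 1595.2·4.1 = 0 → C_y = 827.2 N.
ΣF_x = 0: no horizontal applied forces, so C_x = 0.

C_x = 0, C_y = 827.2 N, D_y = 8213 N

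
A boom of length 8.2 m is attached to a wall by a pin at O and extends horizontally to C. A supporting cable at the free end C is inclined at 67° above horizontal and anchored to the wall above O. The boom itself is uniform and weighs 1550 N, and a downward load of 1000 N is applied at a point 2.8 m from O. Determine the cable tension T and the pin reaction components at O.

T = 1213 N, O_x = 473.9 N, O_y = 1434 N

ΣM about O: T·sin67°·8.2 − 1550·4.1 − 1000·2.8 = 0 → T = 9155/(8.2·0.920505) = 1212.88 ≈ 1213 N.
ΣF_x = 0: O_x − T·cos67° = 0 → O_x = 1212.88 × 0.390731 = 473.9 N.
ΣF_y = 0: O_y + T·sin67° − 1550 − 1000 = 0 → O_y = 2550 − 1212.88 × 0.920505 = 1434 N.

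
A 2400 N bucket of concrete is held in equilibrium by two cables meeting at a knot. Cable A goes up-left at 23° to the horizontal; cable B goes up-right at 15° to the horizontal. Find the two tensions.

ΣF_x = 0: −T_A·cos23° + T_B·cos15° = 0 → T_B = 0.952977·T_A.
ΣF_y = 0: T_A·sin23° + T_B·sin15° = 2400.
Substitute: T_A·(0.390731 + 0.952977·0.258819) = 2400 → T_A = 3765.42 ≈ 3765 N.
Then T_B = 0.952977 × 3765.42 = 3588 N.

T_A = 3765 N, T_B = 3588 N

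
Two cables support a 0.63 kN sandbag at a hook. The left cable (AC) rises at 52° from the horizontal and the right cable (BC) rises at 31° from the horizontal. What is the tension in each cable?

ΣF_x = 0: −T_AC·cos52° + T_BC·cos31° = 0 → T_BC = 0.718251·T_AC.
ΣF_y = 0: T_AC·sin52° + T_BC·sin31° = 0.63.
Substitute: T_AC·(0.788011 + 0.718251·0.515038) = 0.63 → T_AC = 0.544071 ≈ 0.5441 kN.
Then T_BC = 0.718251 × 0.544071 = 0.3908 kN.

T_AC = 0.5441 kN, T_BC = 0.3908 kN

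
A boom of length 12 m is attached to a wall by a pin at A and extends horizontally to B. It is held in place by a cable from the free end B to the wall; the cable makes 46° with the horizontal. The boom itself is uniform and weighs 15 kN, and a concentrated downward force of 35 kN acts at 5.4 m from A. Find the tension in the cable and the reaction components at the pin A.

T = 32.32 kN, A_x = 22.45 kN, A_y = 26.75 kN

ΣM about A: T·sin46°·12 − 15·6 − 35·5.4 = 0 → T = 279/(12·0.71934) = 32.3213 ≈ 32.32 kN.
ΣF_x = 0: A_x − T·cos46° = 0 → A_x = 32.3213 × 0.694658 = 22.45 kN.
ΣF_y = 0: A_y + T·sin46° − 15 − 35 = 0 → A_y = 50 − 32.3213 × 0.71934 = 26.75 kN.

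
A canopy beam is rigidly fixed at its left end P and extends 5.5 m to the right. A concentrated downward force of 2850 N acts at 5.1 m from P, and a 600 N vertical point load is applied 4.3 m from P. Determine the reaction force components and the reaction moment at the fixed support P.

ΣF_x = 0: P_x = 0.
ΣF_y = 0: P_y − 2850 − 600 = 0 → P_y = 3450 N.
ΣM about P: M_P − 2850·5.1 − 600·4.3 = 0 → M_P = 17120 N·m.

P_x = 0, P_y = 3450 N, M_P = 17120 N·m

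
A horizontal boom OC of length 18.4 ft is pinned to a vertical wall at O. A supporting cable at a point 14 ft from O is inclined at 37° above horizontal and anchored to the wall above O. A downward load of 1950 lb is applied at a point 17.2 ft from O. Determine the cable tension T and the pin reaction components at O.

T = 3981 lb, O_x = 3179 lb, O_y = -445.7 lb

ΣM about O: T·sin37°·14 − 1950·17.2 = 0 → T = 33540/(14·0.601815) = 3980.82 ≈ 3981 lb.
ΣF_x = 0: O_x − T·cos37° = 0 → O_x = 3980.82 × 0.798636 = 3179 lb.
ΣF_y = 0: O_y + T·sin37° − 1950 = 0 → O_y = 1950 − 3980.82 × 0.601815 = -445.7 lb.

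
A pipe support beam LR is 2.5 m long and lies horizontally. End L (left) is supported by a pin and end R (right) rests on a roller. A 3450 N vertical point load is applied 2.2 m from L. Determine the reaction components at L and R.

L_x = 0, L_y = 414.0 N, R_y = 3036 N

Moments about L: R_y·2.5 − 3450·2.2 = 0 → R_y = 7590/2.5 = 3036 N.
ΣF_y = 0: L_y + 3036 − 3450 = 0 → L_y = 414.0 N.
ΣF_x = 0: no horizontal applied forces, so L_x = 0.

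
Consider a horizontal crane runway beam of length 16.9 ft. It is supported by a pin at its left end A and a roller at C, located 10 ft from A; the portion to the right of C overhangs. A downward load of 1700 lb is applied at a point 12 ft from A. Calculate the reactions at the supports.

A_x = 0, A_y = -340.0 lb, C_y = 2040 lb

ΣM about A: C_y·10 − 1700·12 = 0 → C_y = 20400/10 = 2040 lb.
ΣF_y = 0: A_y + 2040 − 1700 = 0 → A_y = -340.0 lb.
ΣF_x = 0: no horizontal applied forces, so A_x = 0.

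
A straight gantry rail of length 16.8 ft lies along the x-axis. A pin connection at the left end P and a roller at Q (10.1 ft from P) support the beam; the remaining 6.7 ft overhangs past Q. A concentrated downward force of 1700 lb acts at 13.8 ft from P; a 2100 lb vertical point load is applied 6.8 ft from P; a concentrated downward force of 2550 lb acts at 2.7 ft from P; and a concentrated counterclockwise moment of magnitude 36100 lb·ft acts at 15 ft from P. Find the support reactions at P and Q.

Moments about P: Q_y·10.1 − 1700·13.8 − 2100·6.8 − 2550·2.7 + 36100 = 0 → Q_y = 8525/10.1 = 844.059 ≈ 844.1 lb.
ΣF_y = 0: P_y + 844.059 − 1700 − 2100 − 2550 = 0 → P_y = 5506 lb.
ΣF_x = 0: no horizontal applied forces, so P_x = 0.

P_x = 0, P_y = 5506 lb, Q_y = 844.1 lb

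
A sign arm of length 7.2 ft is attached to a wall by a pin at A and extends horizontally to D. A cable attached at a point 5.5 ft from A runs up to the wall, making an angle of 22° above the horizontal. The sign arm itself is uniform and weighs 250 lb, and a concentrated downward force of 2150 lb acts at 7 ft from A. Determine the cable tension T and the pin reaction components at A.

T = 7741 lb, A_x = 7178 lb, A_y = -500.0 lb

ΣM about A: T·sin22°·5.5 − 250·3.6 − 2150·7 = 0 → T = 15950/(5.5·0.374607) = 7741.45 ≈ 7741 lb.
ΣF_x = 0: A_x − T·cos22° = 0 → A_x = 7741.45 × 0.927184 = 7178 lb.
ΣF_y = 0: A_y + T·sin22° − 250 − 2150 = 0 → A_y = 2400 − 7741.45 × 0.374607 = -500.0 lb.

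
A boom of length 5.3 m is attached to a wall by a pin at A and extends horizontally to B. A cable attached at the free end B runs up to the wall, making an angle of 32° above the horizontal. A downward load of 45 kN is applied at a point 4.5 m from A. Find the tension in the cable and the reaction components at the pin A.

ΣM about A: T·sin32°·5.3 − 45·4.5 = 0 → T = 202.5/(5.3·0.529919) = 72.1007 ≈ 72.10 kN.
ΣF_x = 0: A_x − T·cos32° = 0 → A_x = 72.1007 × 0.848048 = 61.14 kN.
ΣF_y = 0: A_y + T·sin32° − 45 = 0 → A_y = 45 − 72.1007 × 0.529919 = 6.792 kN.

T = 72.10 kN, A_x = 61.14 kN, A_y = 6.792 kN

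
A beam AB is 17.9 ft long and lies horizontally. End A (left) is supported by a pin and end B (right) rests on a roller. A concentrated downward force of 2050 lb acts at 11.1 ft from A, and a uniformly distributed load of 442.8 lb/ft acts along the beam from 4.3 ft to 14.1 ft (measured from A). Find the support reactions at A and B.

Resultant of the distributed load: 442.8 × 9.8 = 4339.44 lb at 9.2 ft from A.
ΣM about A: B_y·17.9 − 2050·11.1 − (442.8·9.8)·9.2 = 0 → B_y = 62677.848/17.9 = 3501.56 ≈ 3502 lb.
ΣF_y = 0: A_y + 3501.56 − 2050 − 442.8·9.8 = 0 → A_y = 2888 lb.
ΣF_x = 0: no horizontal applied forces, so A_x = 0.

A_x = 0, A_y = 2888 lb, B_y = 3502 lb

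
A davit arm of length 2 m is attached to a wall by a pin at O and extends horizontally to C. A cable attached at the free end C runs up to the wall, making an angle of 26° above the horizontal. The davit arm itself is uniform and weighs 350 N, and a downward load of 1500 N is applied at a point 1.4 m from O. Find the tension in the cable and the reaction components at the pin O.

T = 2794 N, O_x = 2512 N, O_y = 625.0 N

ΣM about O: T·sin26°·2 − 350·1 − 1500·1.4 = 0 → T = 2450/(2·0.438371) = 2794.44 ≈ 2794 N.
ΣF_x = 0: O_x − T·cos26° = 0 → O_x = 2794.44 × 0.898794 = 2512 N.
ΣF_y = 0: O_y + T·sin26° − 350 − 1500 = 0 → O_y = 1850 − 2794.44 × 0.438371 = 625.0 N.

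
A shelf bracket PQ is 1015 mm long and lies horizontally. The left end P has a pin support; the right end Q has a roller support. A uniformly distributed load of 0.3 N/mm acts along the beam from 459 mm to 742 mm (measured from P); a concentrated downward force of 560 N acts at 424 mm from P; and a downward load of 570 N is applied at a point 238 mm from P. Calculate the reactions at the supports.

P_x = 0, P_y = 797.1 N, Q_y = 417.8 N

Resultant of the distributed load: 0.3 × 283 = 84.9 N at 600.5 mm from P.
Moments about P: Q_y·1015 − (0.3·283)·600.5 − 560·424 − 570·238 = 0 → Q_y = 424082.45/1015 = 417.815 ≈ 417.8 N.
ΣF_y = 0: P_y + 417.815 − 0.3·283 − 560 − 570 = 0 → P_y = 797.1 N.
ΣF_x = 0: no horizontal applied forces, so P_x = 0.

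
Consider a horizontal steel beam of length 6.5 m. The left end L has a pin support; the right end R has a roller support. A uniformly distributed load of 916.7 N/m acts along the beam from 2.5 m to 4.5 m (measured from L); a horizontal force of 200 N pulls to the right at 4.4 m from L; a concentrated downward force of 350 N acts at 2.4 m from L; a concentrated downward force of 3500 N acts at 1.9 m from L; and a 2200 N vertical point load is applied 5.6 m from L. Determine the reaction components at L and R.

L_x = -200.0 N, L_y = 3848 N, R_y = 4035 N

Resultant of the distributed load: 916.7 × 2 = 1833.4 N at 3.5 m from L.
Moments about L: R_y·6.5 − (916.7·2)·3.5 − 350·2.4 − 3500·1.9 − 2200·5.6 = 0 → R_y = 26226.9/6.5 = 4034.91 ≈ 4035 N.
ΣF_y = 0: L_y + 4034.91 − 916.7·2 − 350 − 3500 − 2200 = 0 → L_y = 3848 N.
ΣF_x = 0: L_x + 200 = 0 → L_x = -200.0 N.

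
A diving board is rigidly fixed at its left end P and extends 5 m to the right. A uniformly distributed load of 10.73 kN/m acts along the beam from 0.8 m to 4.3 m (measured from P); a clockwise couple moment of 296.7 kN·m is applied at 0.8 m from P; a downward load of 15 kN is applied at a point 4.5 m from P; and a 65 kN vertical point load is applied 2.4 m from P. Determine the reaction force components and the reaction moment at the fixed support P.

P_x = 0, P_y = 117.6 kN, M_P = 616.0 kN·m

Resultant of the distributed load: 10.73 × 3.5 = 37.555 kN at 2.55 m from P.
ΣF_x = 0: P_x = 0.
ΣF_y = 0: P_y − 10.73·3.5 − 15 − 65 = 0 → P_y = 117.6 kN.
ΣM about P: M_P − (10.73·3.5)·2.55 − 296.7 − 15·4.5 − 65·2.4 = 0 → M_P = 616.0 kN·m.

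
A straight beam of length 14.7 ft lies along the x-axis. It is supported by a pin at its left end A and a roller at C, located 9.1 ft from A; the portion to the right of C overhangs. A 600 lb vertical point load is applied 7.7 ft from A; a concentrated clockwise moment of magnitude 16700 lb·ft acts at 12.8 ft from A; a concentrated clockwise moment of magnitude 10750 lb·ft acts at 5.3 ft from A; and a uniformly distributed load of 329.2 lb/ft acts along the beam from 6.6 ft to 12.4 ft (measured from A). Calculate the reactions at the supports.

Resultant of the distributed load: 329.2 × 5.8 = 1909.36 lb at 9.5 ft from A.
Moments about A: C_y·9.1 − 600·7.7 − 16700 − 10750 − (329.2·5.8)·9.5 = 0 → C_y = 50208.92/9.1 = 5517.46 ≈ 5517 lb.
ΣF_y = 0: A_y + 5517.46 − 600 − 329.2·5.8 = 0 → A_y = -3008 lb.
ΣF_x = 0: no horizontal applied forces, so A_x = 0.

A_x = 0, A_y = -3008 lb, C_y = 5517 lb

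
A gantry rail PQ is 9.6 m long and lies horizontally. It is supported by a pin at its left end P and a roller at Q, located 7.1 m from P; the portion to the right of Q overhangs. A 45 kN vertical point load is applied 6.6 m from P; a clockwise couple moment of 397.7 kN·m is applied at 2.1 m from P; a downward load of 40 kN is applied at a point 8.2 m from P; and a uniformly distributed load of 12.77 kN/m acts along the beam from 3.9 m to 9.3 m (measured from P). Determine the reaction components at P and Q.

P_x = 0, P_y = -54.19 kN, Q_y = 208.1 kN

Resultant of the distributed load: 12.77 × 5.4 = 68.958 kN at 6.6 m from P.
Moments about P: Q_y·7.1 − 45·6.6 − 397.7 − 40·8.2 − (12.77·5.4)·6.6 = 0 → Q_y = 1477.8228/7.1 = 208.144 ≈ 208.1 kN.
ΣF_y = 0: P_y + 208.144 − 45 − 40 − 12.77·5.4 = 0 → P_y = -54.19 kN.
ΣF_x = 0: no horizontal applied forces, so P_x = 0.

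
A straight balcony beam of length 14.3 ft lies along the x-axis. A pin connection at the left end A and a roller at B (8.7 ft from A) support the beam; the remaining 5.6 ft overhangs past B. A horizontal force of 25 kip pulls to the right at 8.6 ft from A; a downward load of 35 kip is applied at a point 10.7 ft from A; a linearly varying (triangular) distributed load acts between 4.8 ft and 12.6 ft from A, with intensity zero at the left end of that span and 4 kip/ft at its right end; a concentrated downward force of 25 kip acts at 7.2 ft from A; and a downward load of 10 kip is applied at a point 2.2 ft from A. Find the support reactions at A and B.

Resultant of the triangular load: ½ × 4 × 7.8 = 15.6 kip, acting at 10 ft from A (one-third of the span from the peak).
ΣM about A: B_y·8.7 − 35·10.7 − (½·4·7.8)·10 − 25·7.2 − 10·2.2 = 0 → B_y = 732.5/8.7 = 84.1954 ≈ 84.20 kip.
ΣF_y = 0: A_y + 84.1954 − 35 − ½·4·7.8 − 25 − 10 = 0 → A_y = 1.405 kip.
ΣF_x = 0: A_x + 25 = 0 → A_x = -25.00 kip.

A_x = -25.00 kip, A_y = 1.405 kip, B_y = 84.20 kip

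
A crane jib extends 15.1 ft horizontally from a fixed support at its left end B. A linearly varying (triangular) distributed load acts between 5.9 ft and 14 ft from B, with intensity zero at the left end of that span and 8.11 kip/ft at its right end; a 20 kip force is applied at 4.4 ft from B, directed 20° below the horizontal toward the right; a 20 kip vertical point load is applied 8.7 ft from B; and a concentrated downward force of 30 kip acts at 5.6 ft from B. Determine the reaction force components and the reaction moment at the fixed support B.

B_x = -18.79 kip, B_y = 89.69 kip, M_B = 743.3 kip·ft

Resultant of the triangular load: ½ × 8.11 × 8.1 = 32.8455 kip, acting at 11.3 ft from B (one-third of the span from the peak).
ΣF_x = 0: B_x + 20·cos20° = 0 → B_x = -18.79 kip.
ΣF_y = 0: B_y − ½·8.11·8.1 − 20·sin20° − 20 − 30 = 0 → B_y = 89.69 kip.
ΣM about B: M_B − (½·8.11·8.1)·11.3 − 20·sin20°·4.4 − 20·8.7 − 30·5.6 = 0 → M_B = 743.3 kip·ft.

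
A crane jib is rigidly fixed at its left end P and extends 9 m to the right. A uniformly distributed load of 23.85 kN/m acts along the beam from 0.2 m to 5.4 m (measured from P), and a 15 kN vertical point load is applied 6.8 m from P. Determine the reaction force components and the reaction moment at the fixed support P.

Resultant of the distributed load: 23.85 × 5.2 = 124.02 kN at 2.8 m from P.
ΣF_x = 0: P_x = 0.
ΣF_y = 0: P_y − 23.85·5.2 − 15 = 0 → P_y = 139.0 kN.
ΣM about P: M_P − (23.85·5.2)·2.8 − 15·6.8 = 0 → M_P = 449.3 kN·m.

P_x = 0, P_y = 139.0 kN, M_P = 449.3 kN·m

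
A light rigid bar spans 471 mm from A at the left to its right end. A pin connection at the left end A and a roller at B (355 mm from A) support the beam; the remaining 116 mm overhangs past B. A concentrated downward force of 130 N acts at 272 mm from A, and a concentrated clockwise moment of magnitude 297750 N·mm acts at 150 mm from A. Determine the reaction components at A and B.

Moments about A: B_y·355 − 130·272 − 297750 = 0 → B_y = 333110/355 = 938.338 ≈ 938.3 N.
ΣF_y = 0: A_y + 938.338 − 130 = 0 → A_y = -808.3 N.
ΣF_x = 0: no horizontal applied forces, so A_x = 0.

A_x = 0, A_y = -808.3 N, B_y = 938.3 N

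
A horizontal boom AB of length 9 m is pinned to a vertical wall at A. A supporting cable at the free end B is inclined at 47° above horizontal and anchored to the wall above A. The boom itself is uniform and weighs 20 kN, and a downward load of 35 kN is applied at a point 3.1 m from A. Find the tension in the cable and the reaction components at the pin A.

ΣM about A: T·sin47°·9 − 20·4.5 − 35·3.1 = 0 → T = 198.5/(9·0.731354) = 30.1572 ≈ 30.16 kN.
ΣF_x = 0: A_x − T·cos47° = 0 → A_x = 30.1572 × 0.681998 = 20.57 kN.
ΣF_y = 0: A_y + T·sin47° − 20 − 35 = 0 → A_y = 55 − 30.1572 × 0.731354 = 32.94 kN.

T = 30.16 kN, A_x = 20.57 kN, A_y = 32.94 kN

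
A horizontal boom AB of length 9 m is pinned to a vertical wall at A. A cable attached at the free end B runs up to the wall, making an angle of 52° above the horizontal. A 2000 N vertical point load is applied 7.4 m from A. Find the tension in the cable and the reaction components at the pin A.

ΣM about A: T·sin52°·9 − 2000·7.4 = 0 → T = 14800/(9·0.788011) = 2086.83 ≈ 2087 N.
ΣF_x = 0: A_x − T·cos52° = 0 → A_x = 2086.83 × 0.615661 = 1285 N.
ΣF_y = 0: A_y + T·sin52° − 2000 = 0 → A_y = 2000 − 2086.83 × 0.788011 = 355.6 N.

T = 2087 N, A_x = 1285 N, A_y = 355.6 N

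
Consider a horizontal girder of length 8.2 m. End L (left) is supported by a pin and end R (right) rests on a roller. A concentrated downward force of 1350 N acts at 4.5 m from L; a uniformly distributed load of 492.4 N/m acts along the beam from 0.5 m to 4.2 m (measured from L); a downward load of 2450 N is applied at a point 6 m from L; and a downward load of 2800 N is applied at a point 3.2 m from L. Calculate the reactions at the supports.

L_x = 0, L_y = 4274 N, R_y = 4148 N

Resultant of the distributed load: 492.4 × 3.7 = 1821.88 N at 2.35 m from L.
Taking moments about L: R_y·8.2 − 1350·4.5 − (492.4·3.7)·2.35 − 2450·6 − 2800·3.2 = 0 → R_y = 34016.418/8.2 = 4148.34 ≈ 4148 N.
ΣF_y = 0: L_y + 4148.34 − 1350 − 492.4·3.7 − 2450 − 2800 = 0 → L_y = 4274 N.
ΣF_x = 0: no horizontal applied forces, so L_x = 0.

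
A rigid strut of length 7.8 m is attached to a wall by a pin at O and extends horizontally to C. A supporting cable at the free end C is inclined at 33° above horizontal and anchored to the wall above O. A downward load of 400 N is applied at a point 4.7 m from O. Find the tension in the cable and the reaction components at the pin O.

ΣM about O: T·sin33°·7.8 − 400·4.7 = 0 → T = 1880/(7.8·0.544639) = 442.542 ≈ 442.5 N.
ΣF_x = 0: O_x − T·cos33° = 0 → O_x = 442.542 × 0.838671 = 371.1 N.
ΣF_y = 0: O_y + T·sin33° − 400 = 0 → O_y = 400 − 442.542 × 0.544639 = 159.0 N.

T = 442.5 N, O_x = 371.1 N, O_y = 159.0 N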